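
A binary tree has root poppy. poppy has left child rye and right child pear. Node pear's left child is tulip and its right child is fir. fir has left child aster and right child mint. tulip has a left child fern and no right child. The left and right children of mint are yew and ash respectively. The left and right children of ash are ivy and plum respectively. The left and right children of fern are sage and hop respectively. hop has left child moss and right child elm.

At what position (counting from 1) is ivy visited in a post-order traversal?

Post-order visits the left subtree, then the right subtree, then the node.
At poppy: go left to rye.
  rye is a leaf — visit rye.
At poppy: go right to pear.
  At pear: go left to tulip.
    At tulip: go left to fern.
      At fern: go left to sage.
        sage is a leaf — visit sage.
      At fern: go right to hop.
        At hop: go left to moss.
          moss is a leaf — visit moss.
        At hop: go right to elm.
          elm is a leaf — visit elm.
        Visit hop.
      Visit fern.
    At tulip: no right child.
    Visit tulip.
  At pear: go right to fir.
    At fir: go left to aster.
      aster is a leaf — visit aster.
    At fir: go right to mint.
      At mint: go left to yew.
        yew is a leaf — visit yew.
      At mint: go right to ash.
        At ash: go left to ivy.
          ivy is a leaf — visit ivy.
        At ash: go right to plum.
          plum is a leaf — visit plum.
        Visit ash.
      Visit mint.
    Visit fir.
  Visit pear.
Visit poppy.
Full post-order sequence: rye, sage, moss, elm, hop, fern, tulip, aster, yew, ivy, plum, ash, mint, fir, pear, poppy.

10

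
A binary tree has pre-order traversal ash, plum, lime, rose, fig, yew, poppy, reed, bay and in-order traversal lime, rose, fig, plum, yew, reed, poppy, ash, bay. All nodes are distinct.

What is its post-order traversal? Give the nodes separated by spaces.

The first element of pre-order is the root; it splits in-order into left and right subtrees.
Root ash: left subtree has 7 nodes {lime, rose, fig, plum, yew, reed, poppy}, right has 1 {bay}.
  Root plum: left subtree has 3 nodes {lime, rose, fig}, right has 3 {yew, reed, poppy}.
    Root lime: left subtree has 0 nodes { }, right has 2 {rose, fig}.
      Root rose: left subtree has 0 nodes { }, right has 1 {fig}.
    Root yew: left subtree has 0 nodes { }, right has 2 {reed, poppy}.
      Root poppy: left subtree has 1 node {reed}, right has 0 { }.

fig rose lime reed poppy yew plum bay ash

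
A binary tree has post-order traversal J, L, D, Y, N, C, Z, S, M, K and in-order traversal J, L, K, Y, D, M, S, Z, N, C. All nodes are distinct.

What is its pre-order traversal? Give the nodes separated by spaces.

The last element of post-order is the root; it splits in-order into left and right subtrees.
Root K: left subtree has 2 nodes {J, L}, right has 7 {Y, D, M, S, Z, N, C}.
  Root L: left subtree has 1 node {J}, right has 0 { }.
  Root M: left subtree has 2 nodes {Y, D}, right has 4 {S, Z, N, C}.
    Root Y: left subtree has 0 nodes { }, right has 1 {D}.
    Root S: left subtree has 0 nodes { }, right has 3 {Z, N, C}.
      Root Z: left subtree has 0 nodes { }, right has 2 {N, C}.
        Root C: left subtree has 1 node {N}, right has 0 { }.

K L J M Y D S Z C N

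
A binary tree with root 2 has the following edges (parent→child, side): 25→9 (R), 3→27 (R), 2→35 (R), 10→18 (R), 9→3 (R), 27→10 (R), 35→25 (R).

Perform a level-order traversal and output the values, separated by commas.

2, 35, 25, 9, 3, 27, 10, 18

Level-order visits nodes level by level from the root, left to right within each level.
Level 0: 2
Level 1: 35
Level 2: 25
Level 3: 9
Level 4: 3
Level 5: 27
Level 6: 10
Level 7: 18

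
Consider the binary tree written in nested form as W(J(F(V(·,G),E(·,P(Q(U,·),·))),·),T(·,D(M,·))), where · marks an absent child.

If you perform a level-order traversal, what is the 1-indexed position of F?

Level-order visits nodes level by level from the root, left to right within each level.
Level 0: W
Level 1: J, T
Level 2: F, D
Level 3: V, E, M
Level 4: G, P
Level 5: Q
Level 6: U
Full level-order sequence: W, J, T, F, D, V, E, M, G, P, Q, U.

4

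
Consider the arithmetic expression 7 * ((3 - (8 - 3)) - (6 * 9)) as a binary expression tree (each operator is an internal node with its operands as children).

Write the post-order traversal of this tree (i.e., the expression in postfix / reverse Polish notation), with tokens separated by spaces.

Post-order on an expression tree gives postfix notation: for each operator, emit left operand, right operand, then the operator.

7 3 8 3 - - 6 9 * - *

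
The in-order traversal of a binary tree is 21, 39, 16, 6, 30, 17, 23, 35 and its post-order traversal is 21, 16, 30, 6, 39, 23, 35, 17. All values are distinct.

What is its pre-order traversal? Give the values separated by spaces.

The last element of post-order is the root; it splits in-order into left and right subtrees.
Root 17: left subtree has 5 nodes {21, 39, 16, 6, 30}, right has 2 {23, 35}.
  Root 39: left subtree has 1 node {21}, right has 3 {16, 6, 30}.
    Root 6: left subtree has 1 node {16}, right has 1 {30}.
  Root 35: left subtree has 1 node {23}, right has 0 { }.

17 39 21 6 16 30 35 23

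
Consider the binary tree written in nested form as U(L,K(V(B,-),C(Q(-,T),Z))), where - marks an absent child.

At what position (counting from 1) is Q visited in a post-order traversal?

5

Post-order visits the left subtree, then the right subtree, then the node.
At U: go left to L.
  L is a leaf — visit L.
At U: go right to K.
  At K: go left to V.
    At V: go left to B.
      B is a leaf — visit B.
    At V: no right child.
    Visit V.
  At K: go right to C.
    At C: go left to Q.
      At Q: no left child.
      At Q: go right to T.
        T is a leaf — visit T.
      Visit Q.
    At C: go right to Z.
      Z is a leaf — visit Z.
    Visit C.
  Visit K.
Visit U.
Full post-order sequence: L, B, V, T, Q, Z, C, K, U.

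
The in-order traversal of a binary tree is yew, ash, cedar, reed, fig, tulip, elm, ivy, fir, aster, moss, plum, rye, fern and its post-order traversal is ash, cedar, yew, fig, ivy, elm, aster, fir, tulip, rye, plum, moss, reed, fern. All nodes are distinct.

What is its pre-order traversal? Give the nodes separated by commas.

The last element of post-order is the root; it splits in-order into left and right subtrees.
Root fern: left subtree has 13 nodes {yew, ash, cedar, reed, fig, tulip, elm, ivy, fir, aster, moss, plum, rye}, right has 0 { }.
  Root reed: left subtree has 3 nodes {yew, ash, cedar}, right has 9 {fig, tulip, elm, ivy, fir, aster, moss, plum, rye}.
    Root yew: left subtree has 0 nodes { }, right has 2 {ash, cedar}.
      Root cedar: left subtree has 1 node {ash}, right has 0 { }.
    Root moss: left subtree has 6 nodes {fig, tulip, elm, ivy, fir, aster}, right has 2 {plum, rye}.
      Root tulip: left subtree has 1 node {fig}, right has 4 {elm, ivy, fir, aster}.
        Root fir: left subtree has 2 nodes {elm, ivy}, right has 1 {aster}.
          Root elm: left subtree has 0 nodes { }, right has 1 {ivy}.
      Root plum: left subtree has 0 nodes { }, right has 1 {rye}.

fern, reed, yew, cedar, ash, moss, tulip, fig, fir, elm, ivy, aster, plum, rye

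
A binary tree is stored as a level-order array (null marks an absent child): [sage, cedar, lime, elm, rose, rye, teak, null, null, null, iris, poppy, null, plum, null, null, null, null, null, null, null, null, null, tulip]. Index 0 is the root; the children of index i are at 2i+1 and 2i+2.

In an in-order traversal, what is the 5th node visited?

sage

In-order visits the left subtree, then the node, then the right subtree.
At sage: go left to cedar.
  At cedar: go left to elm.
    elm is a leaf — visit elm.
  Visit cedar.
  At cedar: go right to rose.
    At rose: no left child.
    Visit rose.
    At rose: go right to iris.
      iris is a leaf — visit iris.
Visit sage.
At sage: go right to lime.
  At lime: go left to rye.
    At rye: go left to poppy.
      At poppy: go left to tulip.
        tulip is a leaf — visit tulip.
      Visit poppy.
      At poppy: no right child.
    Visit rye.
    At rye: no right child.
  Visit lime.
  At lime: go right to teak.
    At teak: go left to plum.
      plum is a leaf — visit plum.
    Visit teak.
    At teak: no right child.
Full in-order sequence: elm, cedar, rose, iris, sage, tulip, poppy, rye, lime, plum, teak.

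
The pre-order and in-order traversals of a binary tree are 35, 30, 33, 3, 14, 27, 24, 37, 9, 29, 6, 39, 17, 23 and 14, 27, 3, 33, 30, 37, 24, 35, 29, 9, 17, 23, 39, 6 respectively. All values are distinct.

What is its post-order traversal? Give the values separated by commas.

27, 14, 3, 33, 37, 24, 30, 29, 23, 17, 39, 6, 9, 35

The first element of pre-order is the root; it splits in-order into left and right subtrees.
Root 35: left subtree has 7 nodes {14, 27, 3, 33, 30, 37, 24}, right has 6 {29, 9, 17, 23, 39, 6}.
  Root 30: left subtree has 4 nodes {14, 27, 3, 33}, right has 2 {37, 24}.
    Root 33: left subtree has 3 nodes {14, 27, 3}, right has 0 { }.
      Root 3: left subtree has 2 nodes {14, 27}, right has 0 { }.
        Root 14: left subtree has 0 nodes { }, right has 1 {27}.
    Root 24: left subtree has 1 node {37}, right has 0 { }.
  Root 9: left subtree has 1 node {29}, right has 4 {17, 23, 39, 6}.
    Root 6: left subtree has 3 nodes {17, 23, 39}, right has 0 { }.
      Root 39: left subtree has 2 nodes {17, 23}, right has 0 { }.
        Root 17: left subtree has 0 nodes { }, right has 1 {23}.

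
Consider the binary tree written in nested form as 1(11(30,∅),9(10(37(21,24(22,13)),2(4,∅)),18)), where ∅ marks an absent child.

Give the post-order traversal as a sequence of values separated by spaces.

30 11 21 22 13 24 37 4 2 10 18 9 1

Post-order visits the left subtree, then the right subtree, then the node.
At 1: go left to 11.
  At 11: go left to 30.
    30 is a leaf — visit 30.
  At 11: no right child.
  Visit 11.
At 1: go right to 9.
  At 9: go left to 10.
    At 10: go left to 37.
      At 37: go left to 21.
        21 is a leaf — visit 21.
      At 37: go right to 24.
        At 24: go left to 22.
          22 is a leaf — visit 22.
        At 24: go right to 13.
          13 is a leaf — visit 13.
        Visit 24.
      Visit 37.
    At 10: go right to 2.
      At 2: go left to 4.
        4 is a leaf — visit 4.
      At 2: no right child.
      Visit 2.
    Visit 10.
  At 9: go right to 18.
    18 is a leaf — visit 18.
  Visit 9.
Visit 1.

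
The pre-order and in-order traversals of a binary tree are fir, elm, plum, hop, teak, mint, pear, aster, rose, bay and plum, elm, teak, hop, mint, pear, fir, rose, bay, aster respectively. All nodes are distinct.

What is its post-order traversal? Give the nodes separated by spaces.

plum teak pear mint hop elm bay rose aster fir

The first element of pre-order is the root; it splits in-order into left and right subtrees.
Root fir: left subtree has 6 nodes {plum, elm, teak, hop, mint, pear}, right has 3 {rose, bay, aster}.
  Root elm: left subtree has 1 node {plum}, right has 4 {teak, hop, mint, pear}.
    Root hop: left subtree has 1 node {teak}, right has 2 {mint, pear}.
      Root mint: left subtree has 0 nodes { }, right has 1 {pear}.
  Root aster: left subtree has 2 nodes {rose, bay}, right has 0 { }.
    Root rose: left subtree has 0 nodes { }, right has 1 {bay}.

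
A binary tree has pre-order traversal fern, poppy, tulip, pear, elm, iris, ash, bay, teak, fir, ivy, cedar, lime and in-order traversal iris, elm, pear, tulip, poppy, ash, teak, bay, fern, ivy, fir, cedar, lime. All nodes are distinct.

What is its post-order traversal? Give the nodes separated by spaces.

iris elm pear tulip teak bay ash poppy ivy lime cedar fir fern

The first element of pre-order is the root; it splits in-order into left and right subtrees.
Root fern: left subtree has 8 nodes {iris, elm, pear, tulip, poppy, ash, teak, bay}, right has 4 {ivy, fir, cedar, lime}.
  Root poppy: left subtree has 4 nodes {iris, elm, pear, tulip}, right has 3 {ash, teak, bay}.
    Root tulip: left subtree has 3 nodes {iris, elm, pear}, right has 0 { }.
      Root pear: left subtree has 2 nodes {iris, elm}, right has 0 { }.
        Root elm: left subtree has 1 node {iris}, right has 0 { }.
    Root ash: left subtree has 0 nodes { }, right has 2 {teak, bay}.
      Root bay: left subtree has 1 node {teak}, right has 0 { }.
  Root fir: left subtree has 1 node {ivy}, right has 2 {cedar, lime}.
    Root cedar: left subtree has 0 nodes { }, right has 1 {lime}.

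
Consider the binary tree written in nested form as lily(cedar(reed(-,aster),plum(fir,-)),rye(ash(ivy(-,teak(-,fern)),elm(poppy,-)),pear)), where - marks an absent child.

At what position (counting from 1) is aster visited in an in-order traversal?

2

In-order visits the left subtree, then the node, then the right subtree.
At lily: go left to cedar.
  At cedar: go left to reed.
    At reed: no left child.
    Visit reed.
    At reed: go right to aster.
      aster is a leaf — visit aster.
  Visit cedar.
  At cedar: go right to plum.
    At plum: go left to fir.
      fir is a leaf — visit fir.
    Visit plum.
    At plum: no right child.
Visit lily.
At lily: go right to rye.
  At rye: go left to ash.
    At ash: go left to ivy.
      At ivy: no left child.
      Visit ivy.
      At ivy: go right to teak.
        At teak: no left child.
        Visit teak.
        At teak: go right to fern.
          fern is a leaf — visit fern.
    Visit ash.
    At ash: go right to elm.
      At elm: go left to poppy.
        poppy is a leaf — visit poppy.
      Visit elm.
      At elm: no right child.
  Visit rye.
  At rye: go right to pear.
    pear is a leaf — visit pear.
Full in-order sequence: reed, aster, cedar, fir, plum, lily, ivy, teak, fern, ash, poppy, elm, rye, pear.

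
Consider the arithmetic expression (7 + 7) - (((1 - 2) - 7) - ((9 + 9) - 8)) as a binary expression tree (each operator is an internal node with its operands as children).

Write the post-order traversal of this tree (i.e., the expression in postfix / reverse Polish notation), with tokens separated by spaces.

Post-order on an expression tree gives postfix notation: for each operator, emit left operand, right operand, then the operator.

7 7 + 1 2 - 7 - 9 9 + 8 - - -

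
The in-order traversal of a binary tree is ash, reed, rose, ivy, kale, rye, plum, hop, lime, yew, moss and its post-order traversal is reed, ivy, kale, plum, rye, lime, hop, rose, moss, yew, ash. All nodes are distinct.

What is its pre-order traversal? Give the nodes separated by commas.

ash, yew, rose, reed, hop, rye, kale, ivy, plum, lime, moss

The last element of post-order is the root; it splits in-order into left and right subtrees.
Root ash: left subtree has 0 nodes { }, right has 10 {reed, rose, ivy, kale, rye, plum, hop, lime, yew, moss}.
  Root yew: left subtree has 8 nodes {reed, rose, ivy, kale, rye, plum, hop, lime}, right has 1 {moss}.
    Root rose: left subtree has 1 node {reed}, right has 6 {ivy, kale, rye, plum, hop, lime}.
      Root hop: left subtree has 4 nodes {ivy, kale, rye, plum}, right has 1 {lime}.
        Root rye: left subtree has 2 nodes {ivy, kale}, right has 1 {plum}.
          Root kale: left subtree has 1 node {ivy}, right has 0 { }.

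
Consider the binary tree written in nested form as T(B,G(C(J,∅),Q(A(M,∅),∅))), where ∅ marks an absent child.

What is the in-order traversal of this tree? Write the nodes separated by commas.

B, T, J, C, G, M, A, Q

In-order visits the left subtree, then the node, then the right subtree.
At T: go left to B.
  B is a leaf — visit B.
Visit T.
At T: go right to G.
  At G: go left to C.
    At C: go left to J.
      J is a leaf — visit J.
    Visit C.
    At C: no right child.
  Visit G.
  At G: go right to Q.
    At Q: go left to A.
      At A: go left to M.
        M is a leaf — visit M.
      Visit A.
      At A: no right child.
    Visit Q.
    At Q: no right child.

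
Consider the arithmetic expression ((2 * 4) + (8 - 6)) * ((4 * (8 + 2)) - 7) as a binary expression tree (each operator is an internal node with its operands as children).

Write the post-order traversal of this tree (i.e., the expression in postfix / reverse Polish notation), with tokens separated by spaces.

Post-order on an expression tree gives postfix notation: for each operator, emit left operand, right operand, then the operator.

2 4 * 8 6 - + 4 8 2 + * 7 - *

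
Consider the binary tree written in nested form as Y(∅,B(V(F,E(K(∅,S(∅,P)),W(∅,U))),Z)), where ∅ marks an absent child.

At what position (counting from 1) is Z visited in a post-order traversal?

9

Post-order visits the left subtree, then the right subtree, then the node.
At Y: no left child.
At Y: go right to B.
  At B: go left to V.
    At V: go left to F.
      F is a leaf — visit F.
    At V: go right to E.
      At E: go left to K.
        At K: no left child.
        At K: go right to S.
          At S: no left child.
          At S: go right to P.
            P is a leaf — visit P.
          Visit S.
        Visit K.
      At E: go right to W.
        At W: no left child.
        At W: go right to U.
          U is a leaf — visit U.
        Visit W.
      Visit E.
    Visit V.
  At B: go right to Z.
    Z is a leaf — visit Z.
  Visit B.
Visit Y.
Full post-order sequence: F, P, S, K, U, W, E, V, Z, B, Y.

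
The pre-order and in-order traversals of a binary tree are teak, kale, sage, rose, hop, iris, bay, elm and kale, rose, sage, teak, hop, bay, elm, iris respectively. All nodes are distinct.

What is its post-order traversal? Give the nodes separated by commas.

rose, sage, kale, elm, bay, iris, hop, teak

The first element of pre-order is the root; it splits in-order into left and right subtrees.
Root teak: left subtree has 3 nodes {kale, rose, sage}, right has 4 {hop, bay, elm, iris}.
  Root kale: left subtree has 0 nodes { }, right has 2 {rose, sage}.
    Root sage: left subtree has 1 node {rose}, right has 0 { }.
  Root hop: left subtree has 0 nodes { }, right has 3 {bay, elm, iris}.
    Root iris: left subtree has 2 nodes {bay, elm}, right has 0 { }.
      Root bay: left subtree has 0 nodes { }, right has 1 {elm}.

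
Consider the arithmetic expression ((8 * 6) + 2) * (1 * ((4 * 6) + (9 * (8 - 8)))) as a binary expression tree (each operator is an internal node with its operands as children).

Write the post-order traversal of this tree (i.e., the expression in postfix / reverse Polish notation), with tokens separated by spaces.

8 6 * 2 + 1 4 6 * 9 8 8 - * + * *

Post-order on an expression tree gives postfix notation: for each operator, emit left operand, right operand, then the operator.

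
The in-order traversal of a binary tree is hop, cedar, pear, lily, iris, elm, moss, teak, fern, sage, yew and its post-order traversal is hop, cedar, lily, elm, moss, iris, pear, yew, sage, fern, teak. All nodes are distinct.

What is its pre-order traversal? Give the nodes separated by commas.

The last element of post-order is the root; it splits in-order into left and right subtrees.
Root teak: left subtree has 7 nodes {hop, cedar, pear, lily, iris, elm, moss}, right has 3 {fern, sage, yew}.
  Root pear: left subtree has 2 nodes {hop, cedar}, right has 4 {lily, iris, elm, moss}.
    Root cedar: left subtree has 1 node {hop}, right has 0 { }.
    Root iris: left subtree has 1 node {lily}, right has 2 {elm, moss}.
      Root moss: left subtree has 1 node {elm}, right has 0 { }.
  Root fern: left subtree has 0 nodes { }, right has 2 {sage, yew}.
    Root sage: left subtree has 0 nodes { }, right has 1 {yew}.

teak, pear, cedar, hop, iris, lily, moss, elm, fern, sage, yew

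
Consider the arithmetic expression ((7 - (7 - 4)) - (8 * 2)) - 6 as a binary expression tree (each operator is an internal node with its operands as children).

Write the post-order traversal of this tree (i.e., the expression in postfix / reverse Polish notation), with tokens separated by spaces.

Post-order on an expression tree gives postfix notation: for each operator, emit left operand, right operand, then the operator.

7 7 4 - - 8 2 * - 6 -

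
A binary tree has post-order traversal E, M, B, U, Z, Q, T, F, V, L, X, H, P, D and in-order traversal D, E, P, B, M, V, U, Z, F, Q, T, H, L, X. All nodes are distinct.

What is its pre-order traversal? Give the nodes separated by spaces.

The last element of post-order is the root; it splits in-order into left and right subtrees.
Root D: left subtree has 0 nodes { }, right has 13 {E, P, B, M, V, U, Z, F, Q, T, H, L, X}.
  Root P: left subtree has 1 node {E}, right has 11 {B, M, V, U, Z, F, Q, T, H, L, X}.
    Root H: left subtree has 8 nodes {B, M, V, U, Z, F, Q, T}, right has 2 {L, X}.
      Root V: left subtree has 2 nodes {B, M}, right has 5 {U, Z, F, Q, T}.
        Root B: left subtree has 0 nodes { }, right has 1 {M}.
        Root F: left subtree has 2 nodes {U, Z}, right has 2 {Q, T}.
          Root Z: left subtree has 1 node {U}, right has 0 { }.
          Root T: left subtree has 1 node {Q}, right has 0 { }.
      Root X: left subtree has 1 node {L}, right has 0 { }.

D P E H V B M F Z U T Q X L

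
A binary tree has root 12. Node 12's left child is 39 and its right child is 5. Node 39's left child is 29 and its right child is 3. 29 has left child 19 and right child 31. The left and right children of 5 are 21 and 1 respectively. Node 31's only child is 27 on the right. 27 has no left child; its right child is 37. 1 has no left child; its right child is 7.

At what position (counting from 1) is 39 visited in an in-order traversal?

6

In-order visits the left subtree, then the node, then the right subtree.
At 12: go left to 39.
  At 39: go left to 29.
    At 29: go left to 19.
      19 is a leaf — visit 19.
    Visit 29.
    At 29: go right to 31.
      At 31: no left child.
      Visit 31.
      At 31: go right to 27.
        At 27: no left child.
        Visit 27.
        At 27: go right to 37.
          37 is a leaf — visit 37.
  Visit 39.
  At 39: go right to 3.
    3 is a leaf — visit 3.
Visit 12.
At 12: go right to 5.
  At 5: go left to 21.
    21 is a leaf — visit 21.
  Visit 5.
  At 5: go right to 1.
    At 1: no left child.
    Visit 1.
    At 1: go right to 7.
      7 is a leaf — visit 7.
Full in-order sequence: 19, 29, 31, 27, 37, 39, 3, 12, 21, 5, 1, 7.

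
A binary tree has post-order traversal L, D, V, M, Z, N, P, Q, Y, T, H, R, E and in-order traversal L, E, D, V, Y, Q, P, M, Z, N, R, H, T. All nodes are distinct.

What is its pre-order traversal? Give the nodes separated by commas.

The last element of post-order is the root; it splits in-order into left and right subtrees.
Root E: left subtree has 1 node {L}, right has 11 {D, V, Y, Q, P, M, Z, N, R, H, T}.
  Root R: left subtree has 8 nodes {D, V, Y, Q, P, M, Z, N}, right has 2 {H, T}.
    Root Y: left subtree has 2 nodes {D, V}, right has 5 {Q, P, M, Z, N}.
      Root V: left subtree has 1 node {D}, right has 0 { }.
      Root Q: left subtree has 0 nodes { }, right has 4 {P, M, Z, N}.
        Root P: left subtree has 0 nodes { }, right has 3 {M, Z, N}.
          Root N: left subtree has 2 nodes {M, Z}, right has 0 { }.
            Root Z: left subtree has 1 node {M}, right has 0 { }.
    Root H: left subtree has 0 nodes { }, right has 1 {T}.

E, L, R, Y, V, D, Q, P, N, Z, M, H, T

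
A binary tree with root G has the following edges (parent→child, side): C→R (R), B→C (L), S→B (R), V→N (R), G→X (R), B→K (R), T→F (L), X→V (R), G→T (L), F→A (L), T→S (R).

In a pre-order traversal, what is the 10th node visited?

Pre-order visits the node, then its left subtree, then its right subtree.
Visit G.
At G: go left to T.
  Visit T.
  At T: go left to F.
    Visit F.
    At F: go left to A.
      A is a leaf — visit A.
    At F: no right child.
  At T: go right to S.
    Visit S.
    At S: no left child.
    At S: go right to B.
      Visit B.
      At B: go left to C.
        Visit C.
        At C: no left child.
        At C: go right to R.
          R is a leaf — visit R.
      At B: go right to K.
        K is a leaf — visit K.
At G: go right to X.
  Visit X.
  At X: no left child.
  At X: go right to V.
    Visit V.
    At V: no left child.
    At V: go right to N.
      N is a leaf — visit N.
Full pre-order sequence: G, T, F, A, S, B, C, R, K, X, V, N.

X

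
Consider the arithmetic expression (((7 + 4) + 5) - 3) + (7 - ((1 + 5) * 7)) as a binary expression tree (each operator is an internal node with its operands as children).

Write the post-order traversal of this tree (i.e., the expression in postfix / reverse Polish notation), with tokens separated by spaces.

7 4 + 5 + 3 - 7 1 5 + 7 * - +

Post-order on an expression tree gives postfix notation: for each operator, emit left operand, right operand, then the operator.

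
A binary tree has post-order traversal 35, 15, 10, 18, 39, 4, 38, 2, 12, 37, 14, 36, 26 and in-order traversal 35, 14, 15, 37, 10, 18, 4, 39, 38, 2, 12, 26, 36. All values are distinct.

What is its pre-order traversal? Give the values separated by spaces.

The last element of post-order is the root; it splits in-order into left and right subtrees.
Root 26: left subtree has 11 nodes {35, 14, 15, 37, 10, 18, 4, 39, 38, 2, 12}, right has 1 {36}.
  Root 14: left subtree has 1 node {35}, right has 9 {15, 37, 10, 18, 4, 39, 38, 2, 12}.
    Root 37: left subtree has 1 node {15}, right has 7 {10, 18, 4, 39, 38, 2, 12}.
      Root 12: left subtree has 6 nodes {10, 18, 4, 39, 38, 2}, right has 0 { }.
        Root 2: left subtree has 5 nodes {10, 18, 4, 39, 38}, right has 0 { }.
          Root 38: left subtree has 4 nodes {10, 18, 4, 39}, right has 0 { }.
            Root 4: left subtree has 2 nodes {10, 18}, right has 1 {39}.
              Root 18: left subtree has 1 node {10}, right has 0 { }.

26 14 35 37 15 12 2 38 4 18 10 39 36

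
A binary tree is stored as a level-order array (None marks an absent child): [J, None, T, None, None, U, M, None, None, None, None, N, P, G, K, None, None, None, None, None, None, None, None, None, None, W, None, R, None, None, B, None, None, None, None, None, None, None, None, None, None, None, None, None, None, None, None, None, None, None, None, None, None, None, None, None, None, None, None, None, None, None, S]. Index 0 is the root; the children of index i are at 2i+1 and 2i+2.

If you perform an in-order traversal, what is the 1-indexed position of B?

In-order visits the left subtree, then the node, then the right subtree.
At J: no left child.
Visit J.
At J: go right to T.
  At T: go left to U.
    At U: go left to N.
      N is a leaf — visit N.
    Visit U.
    At U: go right to P.
      At P: go left to W.
        W is a leaf — visit W.
      Visit P.
      At P: no right child.
  Visit T.
  At T: go right to M.
    At M: go left to G.
      At G: go left to R.
        R is a leaf — visit R.
      Visit G.
      At G: no right child.
    Visit M.
    At M: go right to K.
      At K: no left child.
      Visit K.
      At K: go right to B.
        At B: no left child.
        Visit B.
        At B: go right to S.
          S is a leaf — visit S.
Full in-order sequence: J, N, U, W, P, T, R, G, M, K, B, S.

11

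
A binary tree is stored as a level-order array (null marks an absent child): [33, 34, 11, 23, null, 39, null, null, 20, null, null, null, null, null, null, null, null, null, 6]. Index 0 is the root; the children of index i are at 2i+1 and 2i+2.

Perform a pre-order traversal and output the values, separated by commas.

33, 34, 23, 20, 6, 11, 39

Pre-order visits the node, then its left subtree, then its right subtree.
Visit 33.
At 33: go left to 34.
  Visit 34.
  At 34: go left to 23.
    Visit 23.
    At 23: no left child.
    At 23: go right to 20.
      Visit 20.
      At 20: no left child.
      At 20: go right to 6.
        6 is a leaf — visit 6.
  At 34: no right child.
At 33: go right to 11.
  Visit 11.
  At 11: go left to 39.
    39 is a leaf — visit 39.
  At 11: no right child.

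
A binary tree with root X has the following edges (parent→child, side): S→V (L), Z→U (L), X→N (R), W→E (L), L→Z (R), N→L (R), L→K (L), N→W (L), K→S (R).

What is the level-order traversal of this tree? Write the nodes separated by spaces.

Level-order visits nodes level by level from the root, left to right within each level.
Level 0: X
Level 1: N
Level 2: W, L
Level 3: E, K, Z
Level 4: S, U
Level 5: V

X N W L E K Z S U V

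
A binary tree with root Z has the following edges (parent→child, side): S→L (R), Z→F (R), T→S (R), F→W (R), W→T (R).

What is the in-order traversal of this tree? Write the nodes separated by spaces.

In-order visits the left subtree, then the node, then the right subtree.
At Z: no left child.
Visit Z.
At Z: go right to F.
  At F: no left child.
  Visit F.
  At F: go right to W.
    At W: no left child.
    Visit W.
    At W: go right to T.
      At T: no left child.
      Visit T.
      At T: go right to S.
        At S: no left child.
        Visit S.
        At S: go right to L.
          L is a leaf — visit L.

Z F W T S L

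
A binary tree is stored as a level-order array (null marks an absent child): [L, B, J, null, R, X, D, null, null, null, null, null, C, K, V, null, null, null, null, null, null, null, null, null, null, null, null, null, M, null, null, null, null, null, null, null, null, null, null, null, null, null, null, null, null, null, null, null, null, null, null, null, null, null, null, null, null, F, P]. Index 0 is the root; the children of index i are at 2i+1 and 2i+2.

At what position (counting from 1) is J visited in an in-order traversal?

In-order visits the left subtree, then the node, then the right subtree.
At L: go left to B.
  At B: no left child.
  Visit B.
  At B: go right to R.
    R is a leaf — visit R.
Visit L.
At L: go right to J.
  At J: go left to X.
    At X: no left child.
    Visit X.
    At X: go right to C.
      C is a leaf — visit C.
  Visit J.
  At J: go right to D.
    At D: go left to K.
      At K: no left child.
      Visit K.
      At K: go right to M.
        At M: go left to F.
          F is a leaf — visit F.
        Visit M.
        At M: go right to P.
          P is a leaf — visit P.
    Visit D.
    At D: go right to V.
      V is a leaf — visit V.
Full in-order sequence: B, R, L, X, C, J, K, F, M, P, D, V.

6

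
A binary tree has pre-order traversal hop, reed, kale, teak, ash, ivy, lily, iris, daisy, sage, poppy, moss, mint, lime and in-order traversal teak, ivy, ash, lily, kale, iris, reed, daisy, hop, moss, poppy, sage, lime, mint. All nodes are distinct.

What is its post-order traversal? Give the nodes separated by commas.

The first element of pre-order is the root; it splits in-order into left and right subtrees.
Root hop: left subtree has 8 nodes {teak, ivy, ash, lily, kale, iris, reed, daisy}, right has 5 {moss, poppy, sage, lime, mint}.
  Root reed: left subtree has 6 nodes {teak, ivy, ash, lily, kale, iris}, right has 1 {daisy}.
    Root kale: left subtree has 4 nodes {teak, ivy, ash, lily}, right has 1 {iris}.
      Root teak: left subtree has 0 nodes { }, right has 3 {ivy, ash, lily}.
        Root ash: left subtree has 1 node {ivy}, right has 1 {lily}.
  Root sage: left subtree has 2 nodes {moss, poppy}, right has 2 {lime, mint}.
    Root poppy: left subtree has 1 node {moss}, right has 0 { }.
    Root mint: left subtree has 1 node {lime}, right has 0 { }.

ivy, lily, ash, teak, iris, kale, daisy, reed, moss, poppy, lime, mint, sage, hop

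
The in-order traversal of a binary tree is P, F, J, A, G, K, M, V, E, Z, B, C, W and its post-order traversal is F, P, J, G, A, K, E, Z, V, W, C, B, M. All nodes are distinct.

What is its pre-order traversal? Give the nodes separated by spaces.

M K A J P F G B V Z E C W

The last element of post-order is the root; it splits in-order into left and right subtrees.
Root M: left subtree has 6 nodes {P, F, J, A, G, K}, right has 6 {V, E, Z, B, C, W}.
  Root K: left subtree has 5 nodes {P, F, J, A, G}, right has 0 { }.
    Root A: left subtree has 3 nodes {P, F, J}, right has 1 {G}.
      Root J: left subtree has 2 nodes {P, F}, right has 0 { }.
        Root P: left subtree has 0 nodes { }, right has 1 {F}.
  Root B: left subtree has 3 nodes {V, E, Z}, right has 2 {C, W}.
    Root V: left subtree has 0 nodes { }, right has 2 {E, Z}.
      Root Z: left subtree has 1 node {E}, right has 0 { }.
    Root C: left subtree has 0 nodes { }, right has 1 {W}.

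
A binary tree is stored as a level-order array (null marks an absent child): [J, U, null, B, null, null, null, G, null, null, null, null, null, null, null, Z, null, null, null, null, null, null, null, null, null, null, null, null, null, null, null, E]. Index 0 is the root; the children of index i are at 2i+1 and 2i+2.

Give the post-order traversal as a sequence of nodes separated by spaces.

E Z G B U J

Post-order visits the left subtree, then the right subtree, then the node.
At J: go left to U.
  At U: go left to B.
    At B: go left to G.
      At G: go left to Z.
        At Z: go left to E.
          E is a leaf — visit E.
        At Z: no right child.
        Visit Z.
      At G: no right child.
      Visit G.
    At B: no right child.
    Visit B.
  At U: no right child.
  Visit U.
At J: no right child.
Visit J.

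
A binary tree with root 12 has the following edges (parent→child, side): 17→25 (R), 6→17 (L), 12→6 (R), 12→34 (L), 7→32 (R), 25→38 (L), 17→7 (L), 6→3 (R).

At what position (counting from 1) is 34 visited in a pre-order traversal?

Pre-order visits the node, then its left subtree, then its right subtree.
Visit 12.
At 12: go left to 34.
  34 is a leaf — visit 34.
At 12: go right to 6.
  Visit 6.
  At 6: go left to 17.
    Visit 17.
    At 17: go left to 7.
      Visit 7.
      At 7: no left child.
      At 7: go right to 32.
        32 is a leaf — visit 32.
    At 17: go right to 25.
      Visit 25.
      At 25: go left to 38.
        38 is a leaf — visit 38.
      At 25: no right child.
  At 6: go right to 3.
    3 is a leaf — visit 3.
Full pre-order sequence: 12, 34, 6, 17, 7, 32, 25, 38, 3.

2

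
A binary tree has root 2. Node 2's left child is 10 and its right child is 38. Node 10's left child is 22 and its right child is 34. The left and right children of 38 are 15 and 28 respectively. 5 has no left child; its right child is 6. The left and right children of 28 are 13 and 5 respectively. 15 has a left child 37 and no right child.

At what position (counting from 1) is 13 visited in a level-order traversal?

9

Level-order visits nodes level by level from the root, left to right within each level.
Level 0: 2
Level 1: 10, 38
Level 2: 22, 34, 15, 28
Level 3: 37, 13, 5
Level 4: 6
Full level-order sequence: 2, 10, 38, 22, 34, 15, 28, 37, 13, 5, 6.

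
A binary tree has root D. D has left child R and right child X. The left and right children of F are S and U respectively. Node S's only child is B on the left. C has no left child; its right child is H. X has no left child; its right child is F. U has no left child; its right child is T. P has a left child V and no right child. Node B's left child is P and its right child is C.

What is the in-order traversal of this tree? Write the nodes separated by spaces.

In-order visits the left subtree, then the node, then the right subtree.
At D: go left to R.
  R is a leaf — visit R.
Visit D.
At D: go right to X.
  At X: no left child.
  Visit X.
  At X: go right to F.
    At F: go left to S.
      At S: go left to B.
        At B: go left to P.
          At P: go left to V.
            V is a leaf — visit V.
          Visit P.
          At P: no right child.
        Visit B.
        At B: go right to C.
          At C: no left child.
          Visit C.
          At C: go right to H.
            H is a leaf — visit H.
      Visit S.
      At S: no right child.
    Visit F.
    At F: go right to U.
      At U: no left child.
      Visit U.
      At U: go right to T.
        T is a leaf — visit T.

R D X V P B C H S F U T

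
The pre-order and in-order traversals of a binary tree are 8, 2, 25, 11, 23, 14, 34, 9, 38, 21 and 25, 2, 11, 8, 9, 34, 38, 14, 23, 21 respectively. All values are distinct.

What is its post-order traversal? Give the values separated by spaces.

The first element of pre-order is the root; it splits in-order into left and right subtrees.
Root 8: left subtree has 3 nodes {25, 2, 11}, right has 6 {9, 34, 38, 14, 23, 21}.
  Root 2: left subtree has 1 node {25}, right has 1 {11}.
  Root 23: left subtree has 4 nodes {9, 34, 38, 14}, right has 1 {21}.
    Root 14: left subtree has 3 nodes {9, 34, 38}, right has 0 { }.
      Root 34: left subtree has 1 node {9}, right has 1 {38}.

25 11 2 9 38 34 14 21 23 8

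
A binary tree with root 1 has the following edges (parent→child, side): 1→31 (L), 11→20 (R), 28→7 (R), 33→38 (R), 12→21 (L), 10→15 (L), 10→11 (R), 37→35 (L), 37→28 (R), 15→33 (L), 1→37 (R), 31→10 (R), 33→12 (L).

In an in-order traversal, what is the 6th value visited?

In-order visits the left subtree, then the node, then the right subtree.
At 1: go left to 31.
  At 31: no left child.
  Visit 31.
  At 31: go right to 10.
    At 10: go left to 15.
      At 15: go left to 33.
        At 33: go left to 12.
          At 12: go left to 21.
            21 is a leaf — visit 21.
          Visit 12.
          At 12: no right child.
        Visit 33.
        At 33: go right to 38.
          38 is a leaf — visit 38.
      Visit 15.
      At 15: no right child.
    Visit 10.
    At 10: go right to 11.
      At 11: no left child.
      Visit 11.
      At 11: go right to 20.
        20 is a leaf — visit 20.
Visit 1.
At 1: go right to 37.
  At 37: go left to 35.
    35 is a leaf — visit 35.
  Visit 37.
  At 37: go right to 28.
    At 28: no left child.
    Visit 28.
    At 28: go right to 7.
      7 is a leaf — visit 7.
Full in-order sequence: 31, 21, 12, 33, 38, 15, 10, 11, 20, 1, 35, 37, 28, 7.

15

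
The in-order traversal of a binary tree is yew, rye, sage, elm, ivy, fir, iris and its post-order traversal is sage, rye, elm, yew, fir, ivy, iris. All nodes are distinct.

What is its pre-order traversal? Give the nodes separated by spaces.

iris ivy yew elm rye sage fir

The last element of post-order is the root; it splits in-order into left and right subtrees.
Root iris: left subtree has 6 nodes {yew, rye, sage, elm, ivy, fir}, right has 0 { }.
  Root ivy: left subtree has 4 nodes {yew, rye, sage, elm}, right has 1 {fir}.
    Root yew: left subtree has 0 nodes { }, right has 3 {rye, sage, elm}.
      Root elm: left subtree has 2 nodes {rye, sage}, right has 0 { }.
        Root rye: left subtree has 0 nodes { }, right has 1 {sage}.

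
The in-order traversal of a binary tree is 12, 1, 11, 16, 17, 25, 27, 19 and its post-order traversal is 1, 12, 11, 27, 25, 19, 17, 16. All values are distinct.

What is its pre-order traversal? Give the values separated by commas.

16, 11, 12, 1, 17, 19, 25, 27

The last element of post-order is the root; it splits in-order into left and right subtrees.
Root 16: left subtree has 3 nodes {12, 1, 11}, right has 4 {17, 25, 27, 19}.
  Root 11: left subtree has 2 nodes {12, 1}, right has 0 { }.
    Root 12: left subtree has 0 nodes { }, right has 1 {1}.
  Root 17: left subtree has 0 nodes { }, right has 3 {25, 27, 19}.
    Root 19: left subtree has 2 nodes {25, 27}, right has 0 { }.
      Root 25: left subtree has 0 nodes { }, right has 1 {27}.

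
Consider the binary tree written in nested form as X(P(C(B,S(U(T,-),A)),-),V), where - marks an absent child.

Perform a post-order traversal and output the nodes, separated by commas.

B, T, U, A, S, C, P, V, X

Post-order visits the left subtree, then the right subtree, then the node.
At X: go left to P.
  At P: go left to C.
    At C: go left to B.
      B is a leaf — visit B.
    At C: go right to S.
      At S: go left to U.
        At U: go left to T.
          T is a leaf — visit T.
        At U: no right child.
        Visit U.
      At S: go right to A.
        A is a leaf — visit A.
      Visit S.
    Visit C.
  At P: no right child.
  Visit P.
At X: go right to V.
  V is a leaf — visit V.
Visit X.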